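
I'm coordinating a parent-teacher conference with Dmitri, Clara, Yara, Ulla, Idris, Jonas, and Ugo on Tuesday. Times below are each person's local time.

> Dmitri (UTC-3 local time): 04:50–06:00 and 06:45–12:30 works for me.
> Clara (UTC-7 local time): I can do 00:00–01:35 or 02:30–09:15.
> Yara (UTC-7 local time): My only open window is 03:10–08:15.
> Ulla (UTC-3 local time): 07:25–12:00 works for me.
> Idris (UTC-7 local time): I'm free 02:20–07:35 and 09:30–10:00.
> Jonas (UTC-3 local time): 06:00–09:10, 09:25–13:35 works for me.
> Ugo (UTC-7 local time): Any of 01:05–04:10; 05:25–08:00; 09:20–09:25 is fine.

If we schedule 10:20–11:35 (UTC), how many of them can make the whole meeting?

Dmitri in UTC: 07:50-09:00, 09:45-15:30 (add 3h to convert from UTC-3).
Clara in UTC: 07:00-08:35, 09:30-16:15 (add 7h to convert from UTC-7).
Yara in UTC: 10:10-15:15 (add 7h to convert from UTC-7).
Ulla in UTC: 10:25-15:00 (add 3h to convert from UTC-3).
Idris in UTC: 09:20-14:35, 16:30-17:00 (add 7h to convert from UTC-7).
Jonas in UTC: 09:00-12:10, 12:25-16:35 (add 3h to convert from UTC-3).
Ugo in UTC: 08:05-11:10, 12:25-15:00, 16:20-16:25 (add 7h to convert from UTC-7).
Dmitri, Clara, Yara, Idris, and Jonas can make the full 10:20-11:35 slot — that's 5.

5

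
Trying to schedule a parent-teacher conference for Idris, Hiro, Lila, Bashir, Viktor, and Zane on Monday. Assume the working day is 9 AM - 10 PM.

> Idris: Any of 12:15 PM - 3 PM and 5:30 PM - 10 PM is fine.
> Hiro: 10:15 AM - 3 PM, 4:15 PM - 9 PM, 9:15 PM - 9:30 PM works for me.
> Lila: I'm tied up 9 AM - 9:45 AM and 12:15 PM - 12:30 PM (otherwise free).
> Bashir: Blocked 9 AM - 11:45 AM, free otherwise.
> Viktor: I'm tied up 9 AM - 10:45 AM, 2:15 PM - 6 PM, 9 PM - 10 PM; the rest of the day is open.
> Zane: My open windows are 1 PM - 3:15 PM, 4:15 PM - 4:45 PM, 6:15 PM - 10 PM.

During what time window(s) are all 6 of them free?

Idris free: 12:15-15:00, 17:30-22:00.
Hiro free: 10:15-15:00, 16:15-21:00, 21:15-21:30.
Lila free: 09:45-12:15, 12:30-22:00 (invert busy blocks within the working day).
Bashir free: 11:45-22:00 (invert busy blocks within the working day).
Viktor free: 10:45-14:15, 18:00-21:00 (invert busy blocks within the working day).
Zane free: 13:00-15:15, 16:15-16:45, 18:15-22:00.
Idris ∩ Hiro: 12:15-15:00, 17:30-21:00, 21:15-21:30.
Idris ∩ Hiro ∩ Lila: 12:30-15:00, 17:30-21:00, 21:15-21:30.
Idris ∩ Hiro ∩ Lila ∩ Bashir: 12:30-15:00, 17:30-21:00, 21:15-21:30.
Idris ∩ Hiro ∩ Lila ∩ Bashir ∩ Viktor: 12:30-14:15, 18:00-21:00.
Idris ∩ Hiro ∩ Lila ∩ Bashir ∩ Viktor ∩ Zane: 13:00-14:15, 18:15-21:00.

13:00-14:15, 18:15-21:00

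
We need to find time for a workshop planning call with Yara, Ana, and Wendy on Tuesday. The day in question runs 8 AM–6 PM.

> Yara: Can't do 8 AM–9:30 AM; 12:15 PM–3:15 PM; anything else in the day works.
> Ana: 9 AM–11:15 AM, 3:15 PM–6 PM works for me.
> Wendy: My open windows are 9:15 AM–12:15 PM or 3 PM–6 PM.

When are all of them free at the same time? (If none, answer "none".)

09:30-11:15, 15:15-18:00

Yara free: 09:30-12:15, 15:15-18:00 (invert busy blocks within the working day).
Ana free: 09:00-11:15, 15:15-18:00.
Wendy free: 09:15-12:15, 15:00-18:00.
Yara ∩ Ana: 09:30-11:15, 15:15-18:00.
Yara ∩ Ana ∩ Wendy: 09:30-11:15, 15:15-18:00.
Those are the intersection windows.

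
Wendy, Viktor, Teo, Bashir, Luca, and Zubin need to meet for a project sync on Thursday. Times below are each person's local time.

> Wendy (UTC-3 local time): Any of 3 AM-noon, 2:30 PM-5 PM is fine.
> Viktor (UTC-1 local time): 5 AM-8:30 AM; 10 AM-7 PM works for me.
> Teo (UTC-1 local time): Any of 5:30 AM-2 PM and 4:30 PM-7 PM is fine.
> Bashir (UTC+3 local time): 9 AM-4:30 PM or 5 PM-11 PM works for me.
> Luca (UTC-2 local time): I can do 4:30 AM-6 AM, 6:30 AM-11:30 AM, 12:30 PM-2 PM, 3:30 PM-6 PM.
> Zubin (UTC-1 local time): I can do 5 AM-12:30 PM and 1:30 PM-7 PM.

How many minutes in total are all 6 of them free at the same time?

Wendy in UTC: 06:00-15:00, 17:30-20:00 (add 3h to convert from UTC-3).
Viktor in UTC: 06:00-09:30, 11:00-20:00 (add 1h to convert from UTC-1).
Teo in UTC: 06:30-15:00, 17:30-20:00 (add 1h to convert from UTC-1).
Bashir in UTC: 06:00-13:30, 14:00-20:00 (subtract 3h to convert from UTC+3).
Luca in UTC: 06:30-08:00, 08:30-13:30, 14:30-16:00, 17:30-20:00 (add 2h to convert from UTC-2).
Zubin in UTC: 06:00-13:30, 14:30-20:00 (add 1h to convert from UTC-1).
Wendy ∩ Viktor: 06:00-09:30, 11:00-15:00, 17:30-20:00.
Wendy ∩ Viktor ∩ Teo: 06:30-09:30, 11:00-15:00, 17:30-20:00.
Wendy ∩ Viktor ∩ Teo ∩ Bashir: 06:30-09:30, 11:00-13:30, 14:00-15:00, 17:30-20:00.
Wendy ∩ Viktor ∩ Teo ∩ Bashir ∩ Luca: 06:30-08:00, 08:30-09:30, 11:00-13:30, 14:30-15:00, 17:30-20:00.
Wendy ∩ Viktor ∩ Teo ∩ Bashir ∩ Luca ∩ Zubin: 06:30-08:00, 08:30-09:30, 11:00-13:30, 14:30-15:00, 17:30-20:00.
Summing the common windows: 90 + 60 + 150 + 30 + 150 = 480 minutes.

480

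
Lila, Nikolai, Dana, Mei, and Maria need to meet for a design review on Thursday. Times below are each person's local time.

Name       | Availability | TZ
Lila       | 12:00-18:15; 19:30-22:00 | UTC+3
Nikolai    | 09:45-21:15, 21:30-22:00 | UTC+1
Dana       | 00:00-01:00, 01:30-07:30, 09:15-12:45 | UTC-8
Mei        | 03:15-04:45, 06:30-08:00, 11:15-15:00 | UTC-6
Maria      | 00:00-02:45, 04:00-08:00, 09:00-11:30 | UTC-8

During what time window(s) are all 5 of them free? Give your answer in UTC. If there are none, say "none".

09:30-10:45, 12:30-14:00, 17:15-19:00

Lila in UTC: 09:00-15:15, 16:30-19:00 (subtract 3h to convert from UTC+3).
Nikolai in UTC: 08:45-20:15, 20:30-21:00 (subtract 1h to convert from UTC+1).
Dana in UTC: 08:00-09:00, 09:30-15:30, 17:15-20:45 (add 8h to convert from UTC-8).
Mei in UTC: 09:15-10:45, 12:30-14:00, 17:15-21:00 (add 6h to convert from UTC-6).
Maria in UTC: 08:00-10:45, 12:00-16:00, 17:00-19:30 (add 8h to convert from UTC-8).
Lila ∩ Nikolai: 09:00-15:15, 16:30-19:00.
Lila ∩ Nikolai ∩ Dana: 09:30-15:15, 17:15-19:00.
Lila ∩ Nikolai ∩ Dana ∩ Mei: 09:30-10:45, 12:30-14:00, 17:15-19:00.
Lila ∩ Nikolai ∩ Dana ∩ Mei ∩ Maria: 09:30-10:45, 12:30-14:00, 17:15-19:00.
So the common availability across everyone is 09:30-10:45, 12:30-14:00, 17:15-19:00.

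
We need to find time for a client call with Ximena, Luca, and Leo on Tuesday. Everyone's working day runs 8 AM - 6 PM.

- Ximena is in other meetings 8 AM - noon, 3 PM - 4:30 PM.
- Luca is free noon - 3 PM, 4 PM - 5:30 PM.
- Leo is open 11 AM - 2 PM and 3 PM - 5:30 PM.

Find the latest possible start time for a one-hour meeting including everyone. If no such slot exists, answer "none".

16:30

Ximena free: 12:00-15:00, 16:30-18:00 (invert busy blocks within the working day).
Luca free: 12:00-15:00, 16:00-17:30.
Leo free: 11:00-14:00, 15:00-17:30.
Ximena ∩ Luca: 12:00-15:00, 16:30-17:30.
Ximena ∩ Luca ∩ Leo: 12:00-14:00, 16:30-17:30.
So the common availability across everyone is 12:00-14:00, 16:30-17:30.
The last common window of at least 60 minutes is 16:30-17:30; a 60-minute meeting can start as late as 16:30 and still end by 17:30.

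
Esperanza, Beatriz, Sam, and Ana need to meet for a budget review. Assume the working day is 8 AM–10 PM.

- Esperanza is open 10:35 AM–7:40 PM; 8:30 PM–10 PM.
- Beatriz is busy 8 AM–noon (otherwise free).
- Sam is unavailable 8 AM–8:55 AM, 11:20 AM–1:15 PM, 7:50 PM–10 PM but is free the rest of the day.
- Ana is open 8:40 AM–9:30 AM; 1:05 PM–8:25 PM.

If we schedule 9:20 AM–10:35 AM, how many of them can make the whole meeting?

Esperanza free: 10:35-19:40, 20:30-22:00.
Beatriz free: 12:00-22:00 (invert busy blocks within the working day).
Sam free: 08:55-11:20, 13:15-19:50 (invert busy blocks within the working day).
Ana free: 08:40-09:30, 13:05-20:25.
Sam can make the full 09:20-10:35 slot — that's 1.

1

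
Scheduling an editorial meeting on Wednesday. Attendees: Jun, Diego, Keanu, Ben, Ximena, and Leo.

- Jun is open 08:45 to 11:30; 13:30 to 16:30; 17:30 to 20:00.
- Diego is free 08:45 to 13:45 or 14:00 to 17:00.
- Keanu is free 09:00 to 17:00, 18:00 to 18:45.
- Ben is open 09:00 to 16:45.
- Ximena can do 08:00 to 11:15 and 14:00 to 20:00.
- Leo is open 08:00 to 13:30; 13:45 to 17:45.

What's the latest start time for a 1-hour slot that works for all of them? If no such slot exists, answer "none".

15:30

Jun ∩ Diego: 08:45-11:30, 13:30-13:45, 14:00-16:30.
Jun ∩ Diego ∩ Keanu: 09:00-11:30, 13:30-13:45, 14:00-16:30.
Jun ∩ Diego ∩ Keanu ∩ Ben: 09:00-11:30, 13:30-13:45, 14:00-16:30.
Jun ∩ Diego ∩ Keanu ∩ Ben ∩ Ximena: 09:00-11:15, 14:00-16:30.
Jun ∩ Diego ∩ Keanu ∩ Ben ∩ Ximena ∩ Leo: 09:00-11:15, 14:00-16:30.
Those are the intersection windows.
The last common window of at least 60 minutes is 14:00-16:30; a 60-minute meeting can start as late as 15:30 and still end by 16:30.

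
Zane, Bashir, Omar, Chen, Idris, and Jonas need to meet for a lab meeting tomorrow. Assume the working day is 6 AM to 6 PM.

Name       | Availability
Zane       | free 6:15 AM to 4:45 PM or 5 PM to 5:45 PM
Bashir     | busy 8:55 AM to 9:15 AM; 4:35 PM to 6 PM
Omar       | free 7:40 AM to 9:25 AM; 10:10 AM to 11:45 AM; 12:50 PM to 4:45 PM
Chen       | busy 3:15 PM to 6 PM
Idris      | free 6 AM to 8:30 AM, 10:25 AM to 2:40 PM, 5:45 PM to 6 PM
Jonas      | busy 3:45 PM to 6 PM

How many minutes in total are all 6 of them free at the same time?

240

Zane free: 06:15-16:45, 17:00-17:45.
Bashir free: 06:00-08:55, 09:15-16:35 (invert busy blocks within the working day).
Omar free: 07:40-09:25, 10:10-11:45, 12:50-16:45.
Chen free: 06:00-15:15 (invert busy blocks within the working day).
Idris free: 06:00-08:30, 10:25-14:40, 17:45-18:00.
Jonas free: 06:00-15:45 (invert busy blocks within the working day).
Zane ∩ Bashir: 06:15-08:55, 09:15-16:35.
Zane ∩ Bashir ∩ Omar: 07:40-08:55, 09:15-09:25, 10:10-11:45, 12:50-16:35.
Zane ∩ Bashir ∩ Omar ∩ Chen: 07:40-08:55, 09:15-09:25, 10:10-11:45, 12:50-15:15.
Zane ∩ Bashir ∩ Omar ∩ Chen ∩ Idris: 07:40-08:30, 10:25-11:45, 12:50-14:40.
Zane ∩ Bashir ∩ Omar ∩ Chen ∩ Idris ∩ Jonas: 07:40-08:30, 10:25-11:45, 12:50-14:40.
Summing the common windows: 50 + 80 + 110 = 240 minutes.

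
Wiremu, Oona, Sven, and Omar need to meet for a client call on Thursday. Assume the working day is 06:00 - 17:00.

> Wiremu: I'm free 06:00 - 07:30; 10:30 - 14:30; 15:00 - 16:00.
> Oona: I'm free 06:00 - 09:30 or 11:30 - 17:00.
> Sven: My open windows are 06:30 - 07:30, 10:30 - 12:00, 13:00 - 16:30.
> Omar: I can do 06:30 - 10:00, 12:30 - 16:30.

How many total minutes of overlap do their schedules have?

Wiremu ∩ Oona: 06:00-07:30, 11:30-14:30, 15:00-16:00.
Wiremu ∩ Oona ∩ Sven: 06:30-07:30, 11:30-12:00, 13:00-14:30, 15:00-16:00.
Wiremu ∩ Oona ∩ Sven ∩ Omar: 06:30-07:30, 13:00-14:30, 15:00-16:00.
Summing the common windows: 60 + 90 + 60 = 210 minutes.

210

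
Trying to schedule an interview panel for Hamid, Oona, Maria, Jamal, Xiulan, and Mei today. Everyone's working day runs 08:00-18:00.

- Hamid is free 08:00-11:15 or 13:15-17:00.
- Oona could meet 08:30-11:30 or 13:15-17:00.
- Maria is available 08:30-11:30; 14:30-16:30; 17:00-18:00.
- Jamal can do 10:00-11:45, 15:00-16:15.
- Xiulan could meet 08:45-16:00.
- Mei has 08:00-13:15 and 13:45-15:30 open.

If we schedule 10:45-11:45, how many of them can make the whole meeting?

3

Jamal, Xiulan, and Mei can make the full 10:45-11:45 slot — that's 3.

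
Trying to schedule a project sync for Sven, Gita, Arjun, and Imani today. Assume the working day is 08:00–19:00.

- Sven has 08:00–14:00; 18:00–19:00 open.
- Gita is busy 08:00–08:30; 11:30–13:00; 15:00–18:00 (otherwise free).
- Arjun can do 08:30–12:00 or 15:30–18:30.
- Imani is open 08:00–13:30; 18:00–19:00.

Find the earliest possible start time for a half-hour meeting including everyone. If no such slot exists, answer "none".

08:30

Sven free: 08:00-14:00, 18:00-19:00.
Gita free: 08:30-11:30, 13:00-15:00, 18:00-19:00 (invert busy blocks within the working day).
Arjun free: 08:30-12:00, 15:30-18:30.
Imani free: 08:00-13:30, 18:00-19:00.
Sven ∩ Gita: 08:30-11:30, 13:00-14:00, 18:00-19:00.
Sven ∩ Gita ∩ Arjun: 08:30-11:30, 18:00-18:30.
Sven ∩ Gita ∩ Arjun ∩ Imani: 08:30-11:30, 18:00-18:30.
The first common window of at least 30 minutes is 08:30-11:30, so the earliest start is 08:30.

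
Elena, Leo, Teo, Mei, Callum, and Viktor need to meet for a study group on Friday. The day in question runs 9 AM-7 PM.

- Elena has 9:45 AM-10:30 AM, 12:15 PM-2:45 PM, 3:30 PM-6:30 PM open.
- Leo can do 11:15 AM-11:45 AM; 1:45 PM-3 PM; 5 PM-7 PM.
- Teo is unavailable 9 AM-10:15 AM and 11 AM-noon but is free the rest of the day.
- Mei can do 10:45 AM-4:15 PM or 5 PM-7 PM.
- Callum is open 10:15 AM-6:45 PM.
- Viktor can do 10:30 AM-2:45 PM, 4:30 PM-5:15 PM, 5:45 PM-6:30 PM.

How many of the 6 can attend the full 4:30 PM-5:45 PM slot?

Elena free: 09:45-10:30, 12:15-14:45, 15:30-18:30.
Leo free: 11:15-11:45, 13:45-15:00, 17:00-19:00.
Teo free: 10:15-11:00, 12:00-19:00 (invert busy blocks within the working day).
Mei free: 10:45-16:15, 17:00-19:00.
Callum free: 10:15-18:45.
Viktor free: 10:30-14:45, 16:30-17:15, 17:45-18:30.
Elena, Teo, and Callum can make the full 16:30-17:45 slot — that's 3.

3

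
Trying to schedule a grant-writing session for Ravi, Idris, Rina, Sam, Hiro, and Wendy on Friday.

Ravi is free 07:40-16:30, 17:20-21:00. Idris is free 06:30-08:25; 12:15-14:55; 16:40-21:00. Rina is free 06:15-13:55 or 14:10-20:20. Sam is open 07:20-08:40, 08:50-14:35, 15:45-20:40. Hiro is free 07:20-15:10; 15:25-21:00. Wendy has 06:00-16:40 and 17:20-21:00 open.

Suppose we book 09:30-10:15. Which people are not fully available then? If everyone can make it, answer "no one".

Ravi: free for 09:30-10:15. Idris: not fully free for 09:30-10:15. Rina: free for 09:30-10:15. Sam: free for 09:30-10:15. Hiro: free for 09:30-10:15. Wendy: free for 09:30-10:15.

Idris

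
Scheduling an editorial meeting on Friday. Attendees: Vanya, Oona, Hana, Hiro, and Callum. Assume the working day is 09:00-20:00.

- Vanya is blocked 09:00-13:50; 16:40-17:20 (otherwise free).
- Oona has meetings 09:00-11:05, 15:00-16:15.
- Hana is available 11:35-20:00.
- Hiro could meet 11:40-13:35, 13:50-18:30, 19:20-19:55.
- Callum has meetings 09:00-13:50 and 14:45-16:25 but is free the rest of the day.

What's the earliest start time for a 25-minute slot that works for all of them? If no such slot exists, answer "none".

Vanya free: 13:50-16:40, 17:20-20:00 (invert busy blocks within the working day).
Oona free: 11:05-15:00, 16:15-20:00 (invert busy blocks within the working day).
Hana free: 11:35-20:00.
Hiro free: 11:40-13:35, 13:50-18:30, 19:20-19:55.
Callum free: 13:50-14:45, 16:25-20:00 (invert busy blocks within the working day).
Vanya ∩ Oona: 13:50-15:00, 16:15-16:40, 17:20-20:00.
Vanya ∩ Oona ∩ Hana: 13:50-15:00, 16:15-16:40, 17:20-20:00.
Vanya ∩ Oona ∩ Hana ∩ Hiro: 13:50-15:00, 16:15-16:40, 17:20-18:30, 19:20-19:55.
Vanya ∩ Oona ∩ Hana ∩ Hiro ∩ Callum: 13:50-14:45, 16:25-16:40, 17:20-18:30, 19:20-19:55.
The first common window of at least 25 minutes is 13:50-14:45, so the earliest start is 13:50.

13:50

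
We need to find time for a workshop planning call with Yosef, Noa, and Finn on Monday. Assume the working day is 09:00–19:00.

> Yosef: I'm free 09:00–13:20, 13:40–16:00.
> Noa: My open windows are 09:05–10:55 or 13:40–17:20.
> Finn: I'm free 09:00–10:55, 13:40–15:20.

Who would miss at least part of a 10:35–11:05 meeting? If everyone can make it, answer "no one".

Yosef: free for 10:35-11:05. Noa: not fully free for 10:35-11:05. Finn: not fully free for 10:35-11:05.

Finn, Noa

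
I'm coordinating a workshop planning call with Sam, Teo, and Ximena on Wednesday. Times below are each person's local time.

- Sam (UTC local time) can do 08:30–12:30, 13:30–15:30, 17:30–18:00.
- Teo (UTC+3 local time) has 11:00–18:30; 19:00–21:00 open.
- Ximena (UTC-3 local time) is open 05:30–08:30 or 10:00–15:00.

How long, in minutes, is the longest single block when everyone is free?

180

Sam in UTC: 08:30-12:30, 13:30-15:30, 17:30-18:00.
Teo in UTC: 08:00-15:30, 16:00-18:00 (subtract 3h to convert from UTC+3).
Ximena in UTC: 08:30-11:30, 13:00-18:00 (add 3h to convert from UTC-3).
Sam ∩ Teo: 08:30-12:30, 13:30-15:30, 17:30-18:00.
Sam ∩ Teo ∩ Ximena: 08:30-11:30, 13:30-15:30, 17:30-18:00.
Those are the intersection windows.
The longest is 08:30-11:30 at 180 minutes.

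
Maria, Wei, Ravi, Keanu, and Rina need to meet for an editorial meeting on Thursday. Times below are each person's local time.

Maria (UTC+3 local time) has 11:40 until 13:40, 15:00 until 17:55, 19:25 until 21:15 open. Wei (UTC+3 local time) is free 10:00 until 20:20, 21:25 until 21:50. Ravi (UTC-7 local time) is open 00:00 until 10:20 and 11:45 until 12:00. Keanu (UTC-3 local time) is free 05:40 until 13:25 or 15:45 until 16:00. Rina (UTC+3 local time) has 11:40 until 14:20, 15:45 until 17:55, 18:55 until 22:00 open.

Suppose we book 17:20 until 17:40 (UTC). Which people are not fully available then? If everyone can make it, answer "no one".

Maria in UTC: 08:40-10:40, 12:00-14:55, 16:25-18:15 (subtract 3h to convert from UTC+3).
Wei in UTC: 07:00-17:20, 18:25-18:50 (subtract 3h to convert from UTC+3).
Ravi in UTC: 07:00-17:20, 18:45-19:00 (add 7h to convert from UTC-7).
Keanu in UTC: 08:40-16:25, 18:45-19:00 (add 3h to convert from UTC-3).
Rina in UTC: 08:40-11:20, 12:45-14:55, 15:55-19:00 (subtract 3h to convert from UTC+3).
Maria: free for 17:20-17:40. Wei: not fully free for 17:20-17:40. Ravi: not fully free for 17:20-17:40. Keanu: not fully free for 17:20-17:40. Rina: free for 17:20-17:40.

Keanu, Ravi, Wei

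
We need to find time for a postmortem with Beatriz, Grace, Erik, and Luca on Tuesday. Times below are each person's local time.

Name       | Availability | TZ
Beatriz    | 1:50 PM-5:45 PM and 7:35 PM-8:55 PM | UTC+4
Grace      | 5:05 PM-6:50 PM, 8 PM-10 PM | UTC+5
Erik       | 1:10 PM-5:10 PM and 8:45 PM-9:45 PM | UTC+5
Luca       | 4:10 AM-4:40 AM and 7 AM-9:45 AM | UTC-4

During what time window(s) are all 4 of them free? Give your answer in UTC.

12:05-12:10

Beatriz in UTC: 09:50-13:45, 15:35-16:55 (subtract 4h to convert from UTC+4).
Grace in UTC: 12:05-13:50, 15:00-17:00 (subtract 5h to convert from UTC+5).
Erik in UTC: 08:10-12:10, 15:45-16:45 (subtract 5h to convert from UTC+5).
Luca in UTC: 08:10-08:40, 11:00-13:45 (add 4h to convert from UTC-4).
Beatriz ∩ Grace: 12:05-13:45, 15:35-16:55.
Beatriz ∩ Grace ∩ Erik: 12:05-12:10, 15:45-16:45.
Beatriz ∩ Grace ∩ Erik ∩ Luca: 12:05-12:10.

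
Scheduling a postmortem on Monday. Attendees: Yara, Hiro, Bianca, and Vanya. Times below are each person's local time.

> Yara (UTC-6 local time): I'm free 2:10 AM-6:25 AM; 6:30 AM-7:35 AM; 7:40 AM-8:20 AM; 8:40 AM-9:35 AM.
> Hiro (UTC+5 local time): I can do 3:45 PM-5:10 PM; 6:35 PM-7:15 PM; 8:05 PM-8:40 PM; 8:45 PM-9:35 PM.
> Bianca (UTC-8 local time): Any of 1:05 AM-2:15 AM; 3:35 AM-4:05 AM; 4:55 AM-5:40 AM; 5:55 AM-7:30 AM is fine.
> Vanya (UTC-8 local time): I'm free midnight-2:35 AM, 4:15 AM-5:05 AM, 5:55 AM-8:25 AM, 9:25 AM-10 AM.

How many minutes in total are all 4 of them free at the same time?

Yara in UTC: 08:10-12:25, 12:30-13:35, 13:40-14:20, 14:40-15:35 (add 6h to convert from UTC-6).
Hiro in UTC: 10:45-12:10, 13:35-14:15, 15:05-15:40, 15:45-16:35 (subtract 5h to convert from UTC+5).
Bianca in UTC: 09:05-10:15, 11:35-12:05, 12:55-13:40, 13:55-15:30 (add 8h to convert from UTC-8).
Vanya in UTC: 08:00-10:35, 12:15-13:05, 13:55-16:25, 17:25-18:00 (add 8h to convert from UTC-8).
Yara ∩ Hiro: 10:45-12:10, 13:40-14:15, 15:05-15:35.
Yara ∩ Hiro ∩ Bianca: 11:35-12:05, 13:55-14:15, 15:05-15:30.
Yara ∩ Hiro ∩ Bianca ∩ Vanya: 13:55-14:15, 15:05-15:30.
Summing the common windows: 20 + 25 = 45 minutes.

45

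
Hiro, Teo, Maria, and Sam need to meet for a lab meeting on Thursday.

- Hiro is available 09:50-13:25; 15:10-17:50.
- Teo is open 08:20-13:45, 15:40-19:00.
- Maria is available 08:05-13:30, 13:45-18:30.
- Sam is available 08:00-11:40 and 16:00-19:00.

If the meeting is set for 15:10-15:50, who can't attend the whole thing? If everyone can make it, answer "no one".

Hiro: free for 15:10-15:50. Teo: not fully free for 15:10-15:50. Maria: free for 15:10-15:50. Sam: not fully free for 15:10-15:50.

Sam, Teo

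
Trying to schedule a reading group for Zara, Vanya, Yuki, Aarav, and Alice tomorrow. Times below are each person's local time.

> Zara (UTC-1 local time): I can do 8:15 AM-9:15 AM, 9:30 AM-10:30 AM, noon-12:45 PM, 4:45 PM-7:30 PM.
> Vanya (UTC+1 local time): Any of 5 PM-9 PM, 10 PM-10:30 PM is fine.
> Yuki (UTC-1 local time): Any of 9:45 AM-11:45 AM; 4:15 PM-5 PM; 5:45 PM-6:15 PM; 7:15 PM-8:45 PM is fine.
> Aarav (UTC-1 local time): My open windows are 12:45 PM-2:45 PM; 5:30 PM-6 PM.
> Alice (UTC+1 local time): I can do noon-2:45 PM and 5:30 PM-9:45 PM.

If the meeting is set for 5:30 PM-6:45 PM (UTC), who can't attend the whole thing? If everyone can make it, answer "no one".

Aarav, Yuki, Zara

Zara in UTC: 09:15-10:15, 10:30-11:30, 13:00-13:45, 17:45-20:30 (add 1h to convert from UTC-1).
Vanya in UTC: 16:00-20:00, 21:00-21:30 (subtract 1h to convert from UTC+1).
Yuki in UTC: 10:45-12:45, 17:15-18:00, 18:45-19:15, 20:15-21:45 (add 1h to convert from UTC-1).
Aarav in UTC: 13:45-15:45, 18:30-19:00 (add 1h to convert from UTC-1).
Alice in UTC: 11:00-13:45, 16:30-20:45 (subtract 1h to convert from UTC+1).
Zara: not fully free for 17:30-18:45. Vanya: free for 17:30-18:45. Yuki: not fully free for 17:30-18:45. Aarav: not fully free for 17:30-18:45. Alice: free for 17:30-18:45.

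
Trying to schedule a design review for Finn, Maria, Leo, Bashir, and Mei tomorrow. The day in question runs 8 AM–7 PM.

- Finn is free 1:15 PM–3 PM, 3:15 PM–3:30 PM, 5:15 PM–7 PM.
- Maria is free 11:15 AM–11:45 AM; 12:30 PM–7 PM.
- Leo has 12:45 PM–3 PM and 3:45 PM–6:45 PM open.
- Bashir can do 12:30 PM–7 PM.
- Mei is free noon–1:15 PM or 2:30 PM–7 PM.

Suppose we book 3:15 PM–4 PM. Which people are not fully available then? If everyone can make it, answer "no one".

Finn: not fully free for 15:15-16:00. Maria: free for 15:15-16:00. Leo: not fully free for 15:15-16:00. Bashir: free for 15:15-16:00. Mei: free for 15:15-16:00.

Finn, Leo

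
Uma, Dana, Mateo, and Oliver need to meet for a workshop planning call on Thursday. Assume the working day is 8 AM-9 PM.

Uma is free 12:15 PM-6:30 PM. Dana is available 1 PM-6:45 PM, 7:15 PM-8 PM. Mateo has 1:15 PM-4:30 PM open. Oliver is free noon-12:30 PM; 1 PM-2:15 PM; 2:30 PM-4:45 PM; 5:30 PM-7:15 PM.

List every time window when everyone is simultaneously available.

Uma ∩ Dana: 13:00-18:30.
Uma ∩ Dana ∩ Mateo: 13:15-16:30.
Uma ∩ Dana ∩ Mateo ∩ Oliver: 13:15-14:15, 14:30-16:30.

13:15-14:15, 14:30-16:30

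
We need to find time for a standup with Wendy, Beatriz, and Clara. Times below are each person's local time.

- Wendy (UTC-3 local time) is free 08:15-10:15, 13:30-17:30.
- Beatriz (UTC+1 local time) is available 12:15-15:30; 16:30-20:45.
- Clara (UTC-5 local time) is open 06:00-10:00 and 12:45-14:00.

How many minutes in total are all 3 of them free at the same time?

Wendy in UTC: 11:15-13:15, 16:30-20:30 (add 3h to convert from UTC-3).
Beatriz in UTC: 11:15-14:30, 15:30-19:45 (subtract 1h to convert from UTC+1).
Clara in UTC: 11:00-15:00, 17:45-19:00 (add 5h to convert from UTC-5).
Wendy ∩ Beatriz: 11:15-13:15, 16:30-19:45.
Wendy ∩ Beatriz ∩ Clara: 11:15-13:15, 17:45-19:00.
Those are the intersection windows.
Summing the common windows: 120 + 75 = 195 minutes.

195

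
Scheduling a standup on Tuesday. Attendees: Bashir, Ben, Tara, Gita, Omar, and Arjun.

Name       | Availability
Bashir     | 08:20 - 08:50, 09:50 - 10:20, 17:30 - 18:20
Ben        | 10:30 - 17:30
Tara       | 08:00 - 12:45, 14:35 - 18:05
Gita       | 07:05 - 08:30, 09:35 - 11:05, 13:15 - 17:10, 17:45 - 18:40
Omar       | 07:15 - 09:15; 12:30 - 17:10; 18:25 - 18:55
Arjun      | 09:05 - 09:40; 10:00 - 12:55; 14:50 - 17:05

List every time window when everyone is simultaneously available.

Bashir ∩ Ben: ∅.
Bashir ∩ Ben ∩ Tara: ∅.
Bashir ∩ Ben ∩ Tara ∩ Gita: ∅.
Bashir ∩ Ben ∩ Tara ∩ Gita ∩ Omar: ∅.
Bashir ∩ Ben ∩ Tara ∩ Gita ∩ Omar ∩ Arjun: ∅.
There is no time when everyone is free.

none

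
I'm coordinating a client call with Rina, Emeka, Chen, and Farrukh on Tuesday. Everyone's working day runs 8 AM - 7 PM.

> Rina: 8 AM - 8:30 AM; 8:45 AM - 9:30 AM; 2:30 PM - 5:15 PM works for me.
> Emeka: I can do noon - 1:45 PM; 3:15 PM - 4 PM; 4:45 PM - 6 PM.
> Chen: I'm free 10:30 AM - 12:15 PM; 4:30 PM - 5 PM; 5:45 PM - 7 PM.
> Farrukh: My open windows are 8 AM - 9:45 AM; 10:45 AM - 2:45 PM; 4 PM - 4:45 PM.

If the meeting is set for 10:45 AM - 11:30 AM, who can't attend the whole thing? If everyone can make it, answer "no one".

Emeka, Rina

Rina: not fully free for 10:45-11:30. Emeka: not fully free for 10:45-11:30. Chen: free for 10:45-11:30. Farrukh: free for 10:45-11:30.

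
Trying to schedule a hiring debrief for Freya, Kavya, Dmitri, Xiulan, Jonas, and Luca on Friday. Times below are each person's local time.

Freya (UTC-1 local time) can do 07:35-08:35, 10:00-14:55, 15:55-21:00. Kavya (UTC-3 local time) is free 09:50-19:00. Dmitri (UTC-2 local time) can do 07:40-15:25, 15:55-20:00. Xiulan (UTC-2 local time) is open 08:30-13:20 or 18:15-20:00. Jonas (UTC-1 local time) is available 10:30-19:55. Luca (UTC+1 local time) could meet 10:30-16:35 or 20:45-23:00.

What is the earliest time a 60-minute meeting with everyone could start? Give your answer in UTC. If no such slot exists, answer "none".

12:50

Freya in UTC: 08:35-09:35, 11:00-15:55, 16:55-22:00 (add 1h to convert from UTC-1).
Kavya in UTC: 12:50-22:00 (add 3h to convert from UTC-3).
Dmitri in UTC: 09:40-17:25, 17:55-22:00 (add 2h to convert from UTC-2).
Xiulan in UTC: 10:30-15:20, 20:15-22:00 (add 2h to convert from UTC-2).
Jonas in UTC: 11:30-20:55 (add 1h to convert from UTC-1).
Luca in UTC: 09:30-15:35, 19:45-22:00 (subtract 1h to convert from UTC+1).
Freya ∩ Kavya: 12:50-15:55, 16:55-22:00.
Freya ∩ Kavya ∩ Dmitri: 12:50-15:55, 16:55-17:25, 17:55-22:00.
Freya ∩ Kavya ∩ Dmitri ∩ Xiulan: 12:50-15:20, 20:15-22:00.
Freya ∩ Kavya ∩ Dmitri ∩ Xiulan ∩ Jonas: 12:50-15:20, 20:15-20:55.
Freya ∩ Kavya ∩ Dmitri ∩ Xiulan ∩ Jonas ∩ Luca: 12:50-15:20, 20:15-20:55.
The first common window of at least 60 minutes is 12:50-15:20, so the earliest start is 12:50.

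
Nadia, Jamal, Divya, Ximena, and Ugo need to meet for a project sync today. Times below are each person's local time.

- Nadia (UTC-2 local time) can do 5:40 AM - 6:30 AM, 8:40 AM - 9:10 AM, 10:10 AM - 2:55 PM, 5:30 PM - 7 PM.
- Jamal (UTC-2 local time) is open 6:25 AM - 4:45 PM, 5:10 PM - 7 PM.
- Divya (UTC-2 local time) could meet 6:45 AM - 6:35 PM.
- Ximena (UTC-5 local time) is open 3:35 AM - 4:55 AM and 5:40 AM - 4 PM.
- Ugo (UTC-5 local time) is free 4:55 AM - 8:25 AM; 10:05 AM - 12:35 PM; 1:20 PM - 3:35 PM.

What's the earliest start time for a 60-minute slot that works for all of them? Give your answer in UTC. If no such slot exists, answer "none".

Nadia in UTC: 07:40-08:30, 10:40-11:10, 12:10-16:55, 19:30-21:00 (add 2h to convert from UTC-2).
Jamal in UTC: 08:25-18:45, 19:10-21:00 (add 2h to convert from UTC-2).
Divya in UTC: 08:45-20:35 (add 2h to convert from UTC-2).
Ximena in UTC: 08:35-09:55, 10:40-21:00 (add 5h to convert from UTC-5).
Ugo in UTC: 09:55-13:25, 15:05-17:35, 18:20-20:35 (add 5h to convert from UTC-5).
Nadia ∩ Jamal: 08:25-08:30, 10:40-11:10, 12:10-16:55, 19:30-21:00.
Nadia ∩ Jamal ∩ Divya: 10:40-11:10, 12:10-16:55, 19:30-20:35.
Nadia ∩ Jamal ∩ Divya ∩ Ximena: 10:40-11:10, 12:10-16:55, 19:30-20:35.
Nadia ∩ Jamal ∩ Divya ∩ Ximena ∩ Ugo: 10:40-11:10, 12:10-13:25, 15:05-16:55, 19:30-20:35.
So the common availability across everyone is 10:40-11:10, 12:10-13:25, 15:05-16:55, 19:30-20:35.
The first common window of at least 60 minutes is 12:10-13:25, so the earliest start is 12:10.

12:10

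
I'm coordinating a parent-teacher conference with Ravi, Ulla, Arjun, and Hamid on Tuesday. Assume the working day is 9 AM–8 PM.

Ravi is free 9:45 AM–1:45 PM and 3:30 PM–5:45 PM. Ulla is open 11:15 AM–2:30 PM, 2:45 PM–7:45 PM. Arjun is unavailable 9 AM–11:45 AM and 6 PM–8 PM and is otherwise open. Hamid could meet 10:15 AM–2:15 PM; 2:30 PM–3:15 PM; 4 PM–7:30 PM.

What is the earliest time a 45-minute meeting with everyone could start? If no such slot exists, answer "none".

11:45

Ravi free: 09:45-13:45, 15:30-17:45.
Ulla free: 11:15-14:30, 14:45-19:45.
Arjun free: 11:45-18:00 (invert busy blocks within the working day).
Hamid free: 10:15-14:15, 14:30-15:15, 16:00-19:30.
Ravi ∩ Ulla: 11:15-13:45, 15:30-17:45.
Ravi ∩ Ulla ∩ Arjun: 11:45-13:45, 15:30-17:45.
Ravi ∩ Ulla ∩ Arjun ∩ Hamid: 11:45-13:45, 16:00-17:45.
The first common window of at least 45 minutes is 11:45-13:45, so the earliest start is 11:45.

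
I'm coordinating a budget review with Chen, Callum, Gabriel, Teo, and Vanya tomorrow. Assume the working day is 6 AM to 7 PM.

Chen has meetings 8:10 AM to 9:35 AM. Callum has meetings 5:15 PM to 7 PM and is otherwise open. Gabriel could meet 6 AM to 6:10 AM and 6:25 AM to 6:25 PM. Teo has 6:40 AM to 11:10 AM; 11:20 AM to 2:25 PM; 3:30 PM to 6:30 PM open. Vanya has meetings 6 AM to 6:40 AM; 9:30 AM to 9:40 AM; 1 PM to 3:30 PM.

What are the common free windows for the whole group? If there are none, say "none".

Chen free: 06:00-08:10, 09:35-19:00 (invert busy blocks within the working day).
Callum free: 06:00-17:15 (invert busy blocks within the working day).
Gabriel free: 06:00-06:10, 06:25-18:25.
Teo free: 06:40-11:10, 11:20-14:25, 15:30-18:30.
Vanya free: 06:40-09:30, 09:40-13:00, 15:30-19:00 (invert busy blocks within the working day).
Chen ∩ Callum: 06:00-08:10, 09:35-17:15.
Chen ∩ Callum ∩ Gabriel: 06:00-06:10, 06:25-08:10, 09:35-17:15.
Chen ∩ Callum ∩ Gabriel ∩ Teo: 06:40-08:10, 09:35-11:10, 11:20-14:25, 15:30-17:15.
Chen ∩ Callum ∩ Gabriel ∩ Teo ∩ Vanya: 06:40-08:10, 09:40-11:10, 11:20-13:00, 15:30-17:15.
Those are the intersection windows.

06:40-08:10, 09:40-11:10, 11:20-13:00, 15:30-17:15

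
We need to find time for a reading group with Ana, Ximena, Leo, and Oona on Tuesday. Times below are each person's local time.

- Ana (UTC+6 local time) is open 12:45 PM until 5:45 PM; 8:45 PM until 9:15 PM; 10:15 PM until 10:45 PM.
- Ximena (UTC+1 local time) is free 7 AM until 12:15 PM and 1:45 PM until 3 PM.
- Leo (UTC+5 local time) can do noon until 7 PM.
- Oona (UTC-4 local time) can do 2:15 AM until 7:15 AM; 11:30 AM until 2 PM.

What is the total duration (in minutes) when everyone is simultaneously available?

Ana in UTC: 06:45-11:45, 14:45-15:15, 16:15-16:45 (subtract 6h to convert from UTC+6).
Ximena in UTC: 06:00-11:15, 12:45-14:00 (subtract 1h to convert from UTC+1).
Leo in UTC: 07:00-14:00 (subtract 5h to convert from UTC+5).
Oona in UTC: 06:15-11:15, 15:30-18:00 (add 4h to convert from UTC-4).
Ana ∩ Ximena: 06:45-11:15.
Ana ∩ Ximena ∩ Leo: 07:00-11:15.
Ana ∩ Ximena ∩ Leo ∩ Oona: 07:00-11:15.
So the common availability across everyone is 07:00-11:15.
That's a single block of 255 minutes.

255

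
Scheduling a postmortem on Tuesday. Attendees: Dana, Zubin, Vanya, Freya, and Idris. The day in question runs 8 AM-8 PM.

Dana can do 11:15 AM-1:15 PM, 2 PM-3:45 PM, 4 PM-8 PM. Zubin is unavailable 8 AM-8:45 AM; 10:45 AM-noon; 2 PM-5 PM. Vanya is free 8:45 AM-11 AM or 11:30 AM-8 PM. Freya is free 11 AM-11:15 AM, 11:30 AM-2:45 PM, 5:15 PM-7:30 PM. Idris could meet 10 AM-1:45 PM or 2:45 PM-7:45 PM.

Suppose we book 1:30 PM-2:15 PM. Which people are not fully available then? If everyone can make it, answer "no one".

Dana, Idris, Zubin

Dana free: 11:15-13:15, 14:00-15:45, 16:00-20:00.
Zubin free: 08:45-10:45, 12:00-14:00, 17:00-20:00 (invert busy blocks within the working day).
Vanya free: 08:45-11:00, 11:30-20:00.
Freya free: 11:00-11:15, 11:30-14:45, 17:15-19:30.
Idris free: 10:00-13:45, 14:45-19:45.
Dana: not fully free for 13:30-14:15. Zubin: not fully free for 13:30-14:15. Vanya: free for 13:30-14:15. Freya: free for 13:30-14:15. Idris: not fully free for 13:30-14:15.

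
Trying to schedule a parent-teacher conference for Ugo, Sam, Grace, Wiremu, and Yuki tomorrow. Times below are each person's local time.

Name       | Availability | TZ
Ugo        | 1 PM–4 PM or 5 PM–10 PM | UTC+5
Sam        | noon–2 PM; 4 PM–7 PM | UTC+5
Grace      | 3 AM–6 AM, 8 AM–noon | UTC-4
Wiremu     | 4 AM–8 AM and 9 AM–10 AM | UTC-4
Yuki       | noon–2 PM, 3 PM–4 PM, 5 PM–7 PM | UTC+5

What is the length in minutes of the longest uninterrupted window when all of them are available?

Ugo in UTC: 08:00-11:00, 12:00-17:00 (subtract 5h to convert from UTC+5).
Sam in UTC: 07:00-09:00, 11:00-14:00 (subtract 5h to convert from UTC+5).
Grace in UTC: 07:00-10:00, 12:00-16:00 (add 4h to convert from UTC-4).
Wiremu in UTC: 08:00-12:00, 13:00-14:00 (add 4h to convert from UTC-4).
Yuki in UTC: 07:00-09:00, 10:00-11:00, 12:00-14:00 (subtract 5h to convert from UTC+5).
Ugo ∩ Sam: 08:00-09:00, 12:00-14:00.
Ugo ∩ Sam ∩ Grace: 08:00-09:00, 12:00-14:00.
Ugo ∩ Sam ∩ Grace ∩ Wiremu: 08:00-09:00, 13:00-14:00.
Ugo ∩ Sam ∩ Grace ∩ Wiremu ∩ Yuki: 08:00-09:00, 13:00-14:00.
The longest is 08:00-09:00 at 60 minutes.

60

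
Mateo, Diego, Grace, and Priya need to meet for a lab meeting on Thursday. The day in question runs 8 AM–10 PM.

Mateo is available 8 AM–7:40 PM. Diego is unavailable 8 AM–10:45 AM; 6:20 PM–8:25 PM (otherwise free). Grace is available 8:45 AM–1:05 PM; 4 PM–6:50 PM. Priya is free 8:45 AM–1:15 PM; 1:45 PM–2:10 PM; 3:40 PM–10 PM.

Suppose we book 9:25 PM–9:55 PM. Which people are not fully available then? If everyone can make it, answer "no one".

Grace, Mateo

Mateo free: 08:00-19:40.
Diego free: 10:45-18:20, 20:25-22:00 (invert busy blocks within the working day).
Grace free: 08:45-13:05, 16:00-18:50.
Priya free: 08:45-13:15, 13:45-14:10, 15:40-22:00.
Mateo: not fully free for 21:25-21:55. Diego: free for 21:25-21:55. Grace: not fully free for 21:25-21:55. Priya: free for 21:25-21:55.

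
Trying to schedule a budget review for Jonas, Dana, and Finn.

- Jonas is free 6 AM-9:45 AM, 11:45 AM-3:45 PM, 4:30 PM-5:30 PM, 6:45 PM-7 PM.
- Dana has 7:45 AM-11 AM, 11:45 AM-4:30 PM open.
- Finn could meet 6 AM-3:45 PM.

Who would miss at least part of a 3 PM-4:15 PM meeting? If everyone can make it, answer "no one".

Finn, Jonas

Jonas: not fully free for 15:00-16:15. Dana: free for 15:00-16:15. Finn: not fully free for 15:00-16:15.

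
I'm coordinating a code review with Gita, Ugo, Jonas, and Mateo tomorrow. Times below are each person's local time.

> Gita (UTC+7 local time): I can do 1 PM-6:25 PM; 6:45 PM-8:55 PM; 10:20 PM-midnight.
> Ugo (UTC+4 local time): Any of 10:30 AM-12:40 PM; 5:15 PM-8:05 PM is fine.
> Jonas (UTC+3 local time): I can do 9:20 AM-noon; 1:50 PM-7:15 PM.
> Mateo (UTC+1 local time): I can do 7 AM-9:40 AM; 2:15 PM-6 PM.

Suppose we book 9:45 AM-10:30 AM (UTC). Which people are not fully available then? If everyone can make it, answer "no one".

Gita in UTC: 06:00-11:25, 11:45-13:55, 15:20-17:00 (subtract 7h to convert from UTC+7).
Ugo in UTC: 06:30-08:40, 13:15-16:05 (subtract 4h to convert from UTC+4).
Jonas in UTC: 06:20-09:00, 10:50-16:15 (subtract 3h to convert from UTC+3).
Mateo in UTC: 06:00-08:40, 13:15-17:00 (subtract 1h to convert from UTC+1).
Gita: free for 09:45-10:30. Ugo: not fully free for 09:45-10:30. Jonas: not fully free for 09:45-10:30. Mateo: not fully free for 09:45-10:30.

Jonas, Mateo, Ugo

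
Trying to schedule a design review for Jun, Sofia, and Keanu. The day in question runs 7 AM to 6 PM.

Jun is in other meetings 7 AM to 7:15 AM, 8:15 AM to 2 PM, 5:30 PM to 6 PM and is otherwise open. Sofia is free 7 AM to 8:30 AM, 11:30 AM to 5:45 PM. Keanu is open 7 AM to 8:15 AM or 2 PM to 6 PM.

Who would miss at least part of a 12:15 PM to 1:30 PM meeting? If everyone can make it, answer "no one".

Jun free: 07:15-08:15, 14:00-17:30 (invert busy blocks within the working day).
Sofia free: 07:00-08:30, 11:30-17:45.
Keanu free: 07:00-08:15, 14:00-18:00.
Jun: not fully free for 12:15-13:30. Sofia: free for 12:15-13:30. Keanu: not fully free for 12:15-13:30.

Jun, Keanu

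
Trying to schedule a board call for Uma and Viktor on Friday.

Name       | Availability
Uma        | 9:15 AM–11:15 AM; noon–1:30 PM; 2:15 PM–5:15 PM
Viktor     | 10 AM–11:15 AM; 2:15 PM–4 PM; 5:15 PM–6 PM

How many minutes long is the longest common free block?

Uma ∩ Viktor: 10:00-11:15, 14:15-16:00.
The longest is 14:15-16:00 at 105 minutes.

105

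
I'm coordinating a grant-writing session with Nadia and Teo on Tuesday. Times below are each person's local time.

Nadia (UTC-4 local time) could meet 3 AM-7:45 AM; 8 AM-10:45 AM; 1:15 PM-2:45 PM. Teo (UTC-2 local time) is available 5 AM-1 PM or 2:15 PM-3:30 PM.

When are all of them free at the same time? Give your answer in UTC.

Nadia in UTC: 07:00-11:45, 12:00-14:45, 17:15-18:45 (add 4h to convert from UTC-4).
Teo in UTC: 07:00-15:00, 16:15-17:30 (add 2h to convert from UTC-2).
Nadia ∩ Teo: 07:00-11:45, 12:00-14:45, 17:15-17:30.

07:00-11:45, 12:00-14:45, 17:15-17:30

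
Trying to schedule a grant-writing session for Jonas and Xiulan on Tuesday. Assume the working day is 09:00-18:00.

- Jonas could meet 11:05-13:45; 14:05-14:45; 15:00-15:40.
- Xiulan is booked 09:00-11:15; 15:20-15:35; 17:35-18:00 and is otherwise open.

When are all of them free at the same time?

Jonas free: 11:05-13:45, 14:05-14:45, 15:00-15:40.
Xiulan free: 11:15-15:20, 15:35-17:35 (invert busy blocks within the working day).
Jonas ∩ Xiulan: 11:15-13:45, 14:05-14:45, 15:00-15:20, 15:35-15:40.

11:15-13:45, 14:05-14:45, 15:00-15:20, 15:35-15:40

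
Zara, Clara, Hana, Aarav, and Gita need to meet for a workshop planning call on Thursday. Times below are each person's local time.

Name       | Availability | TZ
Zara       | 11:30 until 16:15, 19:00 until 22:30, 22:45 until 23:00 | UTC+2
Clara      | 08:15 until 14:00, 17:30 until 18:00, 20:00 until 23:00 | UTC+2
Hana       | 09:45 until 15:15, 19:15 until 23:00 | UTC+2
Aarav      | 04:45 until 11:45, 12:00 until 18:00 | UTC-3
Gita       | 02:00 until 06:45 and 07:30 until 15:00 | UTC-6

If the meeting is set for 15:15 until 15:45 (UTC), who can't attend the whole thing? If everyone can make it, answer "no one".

Zara in UTC: 09:30-14:15, 17:00-20:30, 20:45-21:00 (subtract 2h to convert from UTC+2).
Clara in UTC: 06:15-12:00, 15:30-16:00, 18:00-21:00 (subtract 2h to convert from UTC+2).
Hana in UTC: 07:45-13:15, 17:15-21:00 (subtract 2h to convert from UTC+2).
Aarav in UTC: 07:45-14:45, 15:00-21:00 (add 3h to convert from UTC-3).
Gita in UTC: 08:00-12:45, 13:30-21:00 (add 6h to convert from UTC-6).
Zara: not fully free for 15:15-15:45. Clara: not fully free for 15:15-15:45. Hana: not fully free for 15:15-15:45. Aarav: free for 15:15-15:45. Gita: free for 15:15-15:45.

Clara, Hana, Zara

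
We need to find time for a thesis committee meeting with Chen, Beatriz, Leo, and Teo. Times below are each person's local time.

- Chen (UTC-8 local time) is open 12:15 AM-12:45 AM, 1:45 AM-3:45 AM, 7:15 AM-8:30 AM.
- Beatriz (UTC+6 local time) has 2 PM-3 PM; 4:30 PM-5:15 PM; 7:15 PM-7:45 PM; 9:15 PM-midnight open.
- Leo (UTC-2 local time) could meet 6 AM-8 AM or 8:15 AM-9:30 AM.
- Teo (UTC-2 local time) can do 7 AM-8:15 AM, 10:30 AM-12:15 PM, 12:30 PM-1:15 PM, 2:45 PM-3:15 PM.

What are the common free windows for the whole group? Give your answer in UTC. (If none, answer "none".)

Chen in UTC: 08:15-08:45, 09:45-11:45, 15:15-16:30 (add 8h to convert from UTC-8).
Beatriz in UTC: 08:00-09:00, 10:30-11:15, 13:15-13:45, 15:15-18:00 (subtract 6h to convert from UTC+6).
Leo in UTC: 08:00-10:00, 10:15-11:30 (add 2h to convert from UTC-2).
Teo in UTC: 09:00-10:15, 12:30-14:15, 14:30-15:15, 16:45-17:15 (add 2h to convert from UTC-2).
Chen ∩ Beatriz: 08:15-08:45, 10:30-11:15, 15:15-16:30.
Chen ∩ Beatriz ∩ Leo: 08:15-08:45, 10:30-11:15.
Chen ∩ Beatriz ∩ Leo ∩ Teo: ∅.
There is no time when everyone is free.

none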